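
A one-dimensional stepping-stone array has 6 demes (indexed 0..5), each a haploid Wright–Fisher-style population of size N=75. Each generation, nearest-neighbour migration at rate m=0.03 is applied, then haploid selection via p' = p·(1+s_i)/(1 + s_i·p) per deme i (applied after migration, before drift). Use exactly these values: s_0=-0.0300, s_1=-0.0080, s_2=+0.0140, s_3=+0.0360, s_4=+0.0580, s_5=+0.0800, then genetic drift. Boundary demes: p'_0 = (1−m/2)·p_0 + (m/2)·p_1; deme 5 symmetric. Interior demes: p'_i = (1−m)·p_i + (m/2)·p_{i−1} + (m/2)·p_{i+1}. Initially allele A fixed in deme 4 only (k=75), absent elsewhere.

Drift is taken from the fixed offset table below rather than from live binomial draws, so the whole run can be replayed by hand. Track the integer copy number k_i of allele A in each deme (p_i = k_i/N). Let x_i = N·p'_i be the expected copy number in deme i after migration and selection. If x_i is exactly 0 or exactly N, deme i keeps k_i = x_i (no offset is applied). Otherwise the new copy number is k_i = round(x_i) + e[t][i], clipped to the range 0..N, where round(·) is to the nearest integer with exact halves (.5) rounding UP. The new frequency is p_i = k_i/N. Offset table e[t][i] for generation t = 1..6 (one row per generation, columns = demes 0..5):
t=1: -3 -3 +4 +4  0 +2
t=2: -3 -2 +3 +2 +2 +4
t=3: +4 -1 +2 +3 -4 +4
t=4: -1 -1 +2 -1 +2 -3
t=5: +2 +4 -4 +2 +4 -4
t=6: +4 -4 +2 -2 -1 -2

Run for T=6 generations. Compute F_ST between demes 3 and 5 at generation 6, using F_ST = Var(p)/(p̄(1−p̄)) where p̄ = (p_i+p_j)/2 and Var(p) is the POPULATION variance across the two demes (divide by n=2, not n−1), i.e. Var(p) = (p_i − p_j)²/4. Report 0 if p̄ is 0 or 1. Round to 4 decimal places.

0.0029

t=0: k=[0 0 0 0 75 0]
t=1: x=[0.0000 0.0000 0.0000 1.1649 72.8698 1.2135] k=[0 0 0 5 73 3]
t=2: x=[0.0000 0.0000 0.0760 6.1415 71.1416 4.3552] k=[0 0 3 8 73 8]
t=3: x=[0.0000 0.0446 3.0707 9.1812 71.2557 9.6011] k=[0 0 5 12 67 14]
t=4: x=[0.0000 0.0744 5.0956 13.0979 65.8430 15.7304] k=[0 0 7 12 68 13]
t=5: x=[0.0000 0.1042 7.0584 13.1440 66.7578 14.7140] k=[0 4 3 15 71 11]
t=6: x=[0.0582 3.8952 3.2378 16.1027 69.5518 12.6909] k=[4 0 5 14 69 11]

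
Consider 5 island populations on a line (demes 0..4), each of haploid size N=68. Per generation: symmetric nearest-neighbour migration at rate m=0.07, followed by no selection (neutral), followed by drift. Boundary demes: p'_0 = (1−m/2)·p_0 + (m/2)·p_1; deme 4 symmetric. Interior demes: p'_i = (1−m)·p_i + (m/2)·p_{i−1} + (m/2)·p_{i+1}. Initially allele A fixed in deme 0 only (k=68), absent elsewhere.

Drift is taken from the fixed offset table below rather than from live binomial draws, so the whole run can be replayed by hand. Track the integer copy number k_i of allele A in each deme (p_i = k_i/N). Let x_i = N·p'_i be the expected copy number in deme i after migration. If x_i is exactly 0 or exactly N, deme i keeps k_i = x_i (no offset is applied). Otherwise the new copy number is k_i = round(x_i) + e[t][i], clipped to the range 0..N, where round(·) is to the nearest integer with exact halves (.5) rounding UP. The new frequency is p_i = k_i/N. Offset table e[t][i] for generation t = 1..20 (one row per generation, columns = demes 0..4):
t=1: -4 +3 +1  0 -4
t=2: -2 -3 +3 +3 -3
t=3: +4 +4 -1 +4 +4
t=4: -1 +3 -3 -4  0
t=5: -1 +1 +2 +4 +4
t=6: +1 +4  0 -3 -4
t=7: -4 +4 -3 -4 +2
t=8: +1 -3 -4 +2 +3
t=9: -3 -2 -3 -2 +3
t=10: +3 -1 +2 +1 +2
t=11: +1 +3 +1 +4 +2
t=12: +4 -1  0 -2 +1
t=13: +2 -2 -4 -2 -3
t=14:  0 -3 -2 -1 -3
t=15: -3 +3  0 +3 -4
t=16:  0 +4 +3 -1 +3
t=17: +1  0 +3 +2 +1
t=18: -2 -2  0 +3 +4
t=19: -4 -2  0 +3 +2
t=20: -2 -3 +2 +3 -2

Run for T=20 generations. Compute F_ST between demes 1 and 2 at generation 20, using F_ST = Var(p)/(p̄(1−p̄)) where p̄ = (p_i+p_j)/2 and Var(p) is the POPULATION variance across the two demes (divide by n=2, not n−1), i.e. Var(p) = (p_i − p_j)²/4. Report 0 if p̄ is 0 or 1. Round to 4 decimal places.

0.0166

t=0: k=[68 0 0 0 0]
t=1: x=[65.6200 2.3800 0.0000 0.0000 0.0000] k=[62 5 0 0 0]
t=2: x=[60.0050 6.8200 0.1750 0.0000 0.0000] k=[58 4 3 0 0]
t=3: x=[56.1100 5.8550 2.9300 0.1050 0.0000] k=[60 10 2 4 0]
t=4: x=[58.2500 11.4700 2.3500 3.7900 0.1400] k=[57 14 0 0 0]
t=5: x=[55.4950 15.0150 0.4900 0.0000 0.0000] k=[54 16 2 0 0]
t=6: x=[52.6700 16.8400 2.4200 0.0700 0.0000] k=[54 21 2 0 0]
t=7: x=[52.8450 21.4900 2.5950 0.0700 0.0000] k=[49 25 0 0 0]
t=8: x=[48.1600 24.9650 0.8750 0.0000 0.0000] k=[49 22 0 0 0]
t=9: x=[48.0550 22.1750 0.7700 0.0000 0.0000] k=[45 20 0 0 0]
t=10: x=[44.1250 20.1750 0.7000 0.0000 0.0000] k=[47 19 3 0 0]
t=11: x=[46.0200 19.4200 3.4550 0.1050 0.0000] k=[47 22 4 4 0]
t=12: x=[46.1250 22.2450 4.6300 3.8600 0.1400] k=[50 21 5 2 1]
t=13: x=[48.9850 21.4550 5.4550 2.0700 1.0350] k=[51 19 1 0 0]
t=14: x=[49.8800 19.4900 1.5950 0.0350 0.0000] k=[50 16 0 0 0]
t=15: x=[48.8100 16.6300 0.5600 0.0000 0.0000] k=[46 20 1 0 0]
t=16: x=[45.0900 20.2450 1.6300 0.0350 0.0000] k=[45 24 5 0 0]
t=17: x=[44.2650 24.0700 5.4900 0.1750 0.0000] k=[45 24 8 2 0]
t=18: x=[44.2650 24.1750 8.3500 2.1400 0.0700] k=[42 22 8 5 4]
t=19: x=[41.3000 22.2100 8.3850 5.0700 4.0350] k=[37 20 8 8 6]
t=20: x=[36.4050 20.1750 8.4200 7.9300 6.0700] k=[34 17 10 11 4]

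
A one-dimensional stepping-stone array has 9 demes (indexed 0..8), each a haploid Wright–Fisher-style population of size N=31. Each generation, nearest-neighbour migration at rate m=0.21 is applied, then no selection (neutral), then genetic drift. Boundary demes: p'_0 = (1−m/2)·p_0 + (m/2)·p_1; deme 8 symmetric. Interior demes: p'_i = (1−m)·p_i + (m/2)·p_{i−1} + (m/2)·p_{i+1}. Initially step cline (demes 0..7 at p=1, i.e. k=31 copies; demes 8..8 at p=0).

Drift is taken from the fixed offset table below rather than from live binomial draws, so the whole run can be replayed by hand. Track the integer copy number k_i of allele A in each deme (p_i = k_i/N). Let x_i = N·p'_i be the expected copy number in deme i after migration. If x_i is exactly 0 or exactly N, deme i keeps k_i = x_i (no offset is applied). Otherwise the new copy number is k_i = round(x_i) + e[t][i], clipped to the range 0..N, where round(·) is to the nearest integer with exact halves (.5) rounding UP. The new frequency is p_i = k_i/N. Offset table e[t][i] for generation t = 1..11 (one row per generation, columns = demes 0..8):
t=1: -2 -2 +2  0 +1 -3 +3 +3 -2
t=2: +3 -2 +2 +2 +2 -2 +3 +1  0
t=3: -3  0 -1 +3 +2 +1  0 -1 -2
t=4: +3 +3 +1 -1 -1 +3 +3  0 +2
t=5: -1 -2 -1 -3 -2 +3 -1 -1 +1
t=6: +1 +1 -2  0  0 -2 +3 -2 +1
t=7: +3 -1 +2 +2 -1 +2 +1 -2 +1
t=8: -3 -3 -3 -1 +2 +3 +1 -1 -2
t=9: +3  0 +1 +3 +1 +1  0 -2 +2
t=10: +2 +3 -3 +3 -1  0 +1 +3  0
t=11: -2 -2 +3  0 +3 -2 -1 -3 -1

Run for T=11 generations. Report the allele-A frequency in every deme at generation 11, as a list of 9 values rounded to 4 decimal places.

t=0: k=[31 31 31 31 31 31 31 31 0]
t=1: x=[31.0000 31.0000 31.0000 31.0000 31.0000 31.0000 31.0000 27.7450 3.2550] k=[31 31 31 31 31 31 31 31 1]
t=2: x=[31.0000 31.0000 31.0000 31.0000 31.0000 31.0000 31.0000 27.8500 4.1500] k=[31 31 31 31 31 31 31 29 4]
t=3: x=[31.0000 31.0000 31.0000 31.0000 31.0000 31.0000 30.7900 26.5850 6.6250] k=[31 31 31 31 31 31 31 26 5]
t=4: x=[31.0000 31.0000 31.0000 31.0000 31.0000 31.0000 30.4750 24.3200 7.2050] k=[31 31 31 31 31 31 31 24 9]
t=5: x=[31.0000 31.0000 31.0000 31.0000 31.0000 31.0000 30.2650 23.1600 10.5750] k=[31 31 31 31 31 31 29 22 12]
t=6: x=[31.0000 31.0000 31.0000 31.0000 31.0000 30.7900 28.4750 21.6850 13.0500] k=[31 31 31 31 31 29 31 20 14]
t=7: x=[31.0000 31.0000 31.0000 31.0000 30.7900 29.4200 29.6350 20.5250 14.6300] k=[31 31 31 31 30 31 31 19 16]
t=8: x=[31.0000 31.0000 31.0000 30.8950 30.2100 30.8950 29.7400 19.9450 16.3150] k=[31 31 31 30 31 31 31 19 14]
t=9: x=[31.0000 31.0000 30.8950 30.2100 30.8950 31.0000 29.7400 19.7350 14.5250] k=[31 31 31 31 31 31 30 18 17]
t=10: x=[31.0000 31.0000 31.0000 31.0000 31.0000 30.8950 28.8450 19.1550 17.1050] k=[31 31 31 31 31 31 30 22 17]
t=11: x=[31.0000 31.0000 31.0000 31.0000 31.0000 30.8950 29.2650 22.3150 17.5250] k=[31 31 31 31 31 29 28 19 17]

[1.0000, 1.0000, 1.0000, 1.0000, 1.0000, 0.9355, 0.9032, 0.6129, 0.5484]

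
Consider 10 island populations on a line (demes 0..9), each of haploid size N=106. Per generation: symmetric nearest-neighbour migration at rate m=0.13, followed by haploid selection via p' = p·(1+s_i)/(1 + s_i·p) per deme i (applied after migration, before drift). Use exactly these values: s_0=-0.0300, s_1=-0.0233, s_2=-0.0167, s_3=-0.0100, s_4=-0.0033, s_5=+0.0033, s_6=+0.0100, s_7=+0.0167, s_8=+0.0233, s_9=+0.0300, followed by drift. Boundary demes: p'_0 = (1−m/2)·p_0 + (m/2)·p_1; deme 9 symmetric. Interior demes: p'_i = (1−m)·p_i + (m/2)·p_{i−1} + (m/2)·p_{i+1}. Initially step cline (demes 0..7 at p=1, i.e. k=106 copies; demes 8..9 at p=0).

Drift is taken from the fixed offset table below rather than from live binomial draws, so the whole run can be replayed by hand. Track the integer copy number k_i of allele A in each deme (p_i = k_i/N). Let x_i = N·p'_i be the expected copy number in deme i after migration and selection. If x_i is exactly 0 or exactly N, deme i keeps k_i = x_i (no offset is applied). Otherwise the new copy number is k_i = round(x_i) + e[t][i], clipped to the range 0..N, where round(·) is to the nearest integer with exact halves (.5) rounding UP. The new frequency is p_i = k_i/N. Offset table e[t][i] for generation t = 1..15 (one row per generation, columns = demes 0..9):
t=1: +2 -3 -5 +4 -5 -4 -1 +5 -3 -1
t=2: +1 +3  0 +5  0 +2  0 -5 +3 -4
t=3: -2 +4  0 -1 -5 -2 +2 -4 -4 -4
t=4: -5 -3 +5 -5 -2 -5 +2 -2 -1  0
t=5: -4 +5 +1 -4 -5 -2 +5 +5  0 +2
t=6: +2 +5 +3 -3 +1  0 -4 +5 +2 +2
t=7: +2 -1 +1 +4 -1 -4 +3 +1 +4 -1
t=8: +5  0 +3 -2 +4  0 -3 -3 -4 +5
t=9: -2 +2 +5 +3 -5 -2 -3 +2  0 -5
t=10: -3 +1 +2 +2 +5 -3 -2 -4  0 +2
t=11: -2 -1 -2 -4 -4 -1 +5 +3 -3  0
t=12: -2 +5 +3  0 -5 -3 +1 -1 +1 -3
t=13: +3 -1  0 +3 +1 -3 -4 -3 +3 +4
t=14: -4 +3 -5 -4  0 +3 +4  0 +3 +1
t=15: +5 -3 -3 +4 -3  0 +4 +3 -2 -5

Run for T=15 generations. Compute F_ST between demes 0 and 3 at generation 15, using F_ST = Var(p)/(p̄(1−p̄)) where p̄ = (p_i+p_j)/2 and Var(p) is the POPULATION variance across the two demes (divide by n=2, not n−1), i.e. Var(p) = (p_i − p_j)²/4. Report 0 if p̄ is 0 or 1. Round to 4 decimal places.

0.0047

t=0: k=[106 106 106 106 106 106 106 106 0 0]
t=1: x=[106.0000 106.0000 106.0000 106.0000 106.0000 106.0000 106.0000 99.2159 7.0399 0.0000] k=[106 106 106 106 106 106 106 104 4 0]
t=2: x=[106.0000 106.0000 106.0000 106.0000 106.0000 106.0000 105.8713 97.7568 10.4551 0.2678] k=[106 106 106 106 106 106 106 93 13 0]
t=3: x=[106.0000 106.0000 106.0000 106.0000 106.0000 106.0000 105.1633 88.8840 17.6919 0.8701] k=[106 106 106 106 106 106 106 85 14 0]
t=4: x=[106.0000 106.0000 106.0000 106.0000 106.0000 106.0000 104.6483 82.0584 18.0473 0.9371] k=[106 106 106 106 106 106 106 80 17 1]
t=5: x=[106.0000 106.0000 106.0000 106.0000 106.0000 106.0000 104.3265 77.9381 20.4322 2.1000] k=[106 106 106 106 106 106 106 83 20 4]
t=6: x=[106.0000 106.0000 106.0000 106.0000 106.0000 106.0000 104.5196 80.7202 23.4732 5.1838] k=[106 106 106 106 106 106 101 86 25 7]
t=7: x=[106.0000 106.0000 106.0000 106.0000 106.0000 105.6761 100.4030 83.3068 28.2699 8.3957] k=[106 106 106 106 106 102 103 84 32 7]
t=8: x=[106.0000 106.0000 106.0000 106.0000 105.7391 102.3367 101.7409 82.1624 34.2871 8.8621] k=[106 106 106 106 106 102 99 79 30 14]
t=9: x=[106.0000 106.0000 106.0000 106.0000 105.7391 102.0775 97.9692 77.4617 32.6632 15.4255] k=[106 106 106 106 101 100 95 79 33 10]
t=10: x=[106.0000 106.0000 106.0000 105.6717 101.2450 99.7594 94.3883 77.3972 35.0331 11.8015] k=[106 106 106 106 106 97 92 73 35 14]
t=11: x=[106.0000 106.0000 106.0000 106.0000 105.4131 97.2864 91.2170 72.1477 36.6553 15.7574] k=[106 106 106 106 101 96 96 75 34 16]
t=12: x=[106.0000 106.0000 106.0000 105.6717 100.9842 96.3539 94.7356 74.0707 36.0408 17.5996] k=[106 106 106 106 96 93 96 73 37 15]
t=13: x=[106.0000 106.0000 106.0000 105.3435 96.4263 93.4266 94.4131 72.5354 38.4727 16.8446] k=[106 106 106 106 97 90 90 70 41 21]
t=14: x=[106.0000 106.0000 106.0000 105.4091 97.1031 90.4987 88.8436 69.8108 42.1685 22.8249] k=[106 106 106 101 97 93 93 70 45 24]
t=15: x=[106.0000 106.0000 105.6695 101.0175 96.9727 93.2969 91.6291 70.2634 45.8583 25.9397] k=[106 106 103 105 94 93 96 73 44 21]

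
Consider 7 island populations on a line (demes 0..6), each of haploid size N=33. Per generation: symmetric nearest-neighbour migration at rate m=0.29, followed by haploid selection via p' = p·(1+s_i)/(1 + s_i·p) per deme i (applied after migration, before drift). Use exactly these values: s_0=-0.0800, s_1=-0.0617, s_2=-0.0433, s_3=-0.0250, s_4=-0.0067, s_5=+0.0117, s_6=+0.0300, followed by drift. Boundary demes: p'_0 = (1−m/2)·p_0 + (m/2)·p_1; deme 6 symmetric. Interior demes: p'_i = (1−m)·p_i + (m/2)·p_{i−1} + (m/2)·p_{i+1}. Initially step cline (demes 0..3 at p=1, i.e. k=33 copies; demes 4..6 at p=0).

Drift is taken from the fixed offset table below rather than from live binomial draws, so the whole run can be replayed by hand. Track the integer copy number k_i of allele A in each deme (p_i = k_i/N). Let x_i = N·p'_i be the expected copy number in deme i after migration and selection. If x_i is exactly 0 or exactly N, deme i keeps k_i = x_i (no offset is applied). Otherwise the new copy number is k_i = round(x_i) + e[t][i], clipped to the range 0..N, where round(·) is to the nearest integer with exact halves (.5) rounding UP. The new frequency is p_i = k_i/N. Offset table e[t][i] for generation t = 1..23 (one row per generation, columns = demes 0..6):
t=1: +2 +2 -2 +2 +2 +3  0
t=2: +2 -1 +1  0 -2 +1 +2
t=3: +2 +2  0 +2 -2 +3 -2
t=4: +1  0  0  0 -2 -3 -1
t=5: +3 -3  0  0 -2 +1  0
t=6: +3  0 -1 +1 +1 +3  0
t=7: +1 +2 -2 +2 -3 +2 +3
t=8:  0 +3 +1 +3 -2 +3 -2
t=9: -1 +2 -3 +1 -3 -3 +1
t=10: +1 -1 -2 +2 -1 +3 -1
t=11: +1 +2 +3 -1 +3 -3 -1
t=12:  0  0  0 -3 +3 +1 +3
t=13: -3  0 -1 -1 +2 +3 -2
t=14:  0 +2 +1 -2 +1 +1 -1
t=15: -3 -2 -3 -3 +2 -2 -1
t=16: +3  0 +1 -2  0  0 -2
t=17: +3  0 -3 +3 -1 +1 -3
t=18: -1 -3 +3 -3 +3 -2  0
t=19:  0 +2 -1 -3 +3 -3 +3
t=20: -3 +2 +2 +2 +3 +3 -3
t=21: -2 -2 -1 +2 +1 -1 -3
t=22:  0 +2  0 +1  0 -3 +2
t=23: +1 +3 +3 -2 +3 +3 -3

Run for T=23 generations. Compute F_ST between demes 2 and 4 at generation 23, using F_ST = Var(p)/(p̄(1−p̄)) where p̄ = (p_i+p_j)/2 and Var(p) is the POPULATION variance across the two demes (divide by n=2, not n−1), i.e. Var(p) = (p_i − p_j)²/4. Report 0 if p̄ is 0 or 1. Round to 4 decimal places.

t=0: k=[33 33 33 33 0 0 0]
t=1: x=[33.0000 33.0000 33.0000 28.1105 4.7576 0.0000 0.0000] k=[33 33 33 30 7 0 0]
t=2: x=[33.0000 33.0000 32.5456 26.9763 9.2751 1.0265 0.0000] k=[33 33 33 27 7 2 0]
t=3: x=[33.0000 33.0000 32.0917 24.8152 9.1305 2.4614 0.2986] k=[33 33 32 27 7 5 0]
t=4: x=[33.0000 32.8455 31.3521 24.6683 9.5643 4.6109 0.7463] k=[33 33 31 25 8 2 0]
t=5: x=[33.0000 32.6911 30.3127 23.2318 9.5493 2.6078 0.2986] k=[33 30 30 23 8 4 0]
t=6: x=[32.5277 30.2802 28.8263 21.6522 9.5493 4.0411 0.5971] k=[33 30 28 23 11 7 1]
t=7: x=[32.5277 29.9745 27.3610 21.7984 12.1084 6.7724 1.9228] k=[33 32 25 24 9 9 5]
t=8: x=[32.8425 31.0144 25.6195 21.7833 11.1254 8.4932 5.7184] k=[33 33 27 25 9 11 4]
t=9: x=[33.0000 32.0744 27.3765 22.7924 11.5595 9.7748 5.1420] k=[33 33 24 24 9 7 6]
t=10: x=[33.0000 31.6128 25.0407 21.6371 10.8360 7.2103 6.2942] k=[33 31 23 24 10 10 5]
t=11: x=[32.6850 29.9587 24.0186 21.6371 11.9787 9.3528 5.8662] k=[33 32 27 21 15 6 5]
t=12: x=[32.8425 31.3214 26.6306 20.8060 14.5103 7.2254 5.2747] k=[33 31 27 18 18 8 8]
t=13: x=[32.6850 30.5705 26.0349 19.1017 16.4945 9.5286 8.1805] k=[30 31 25 18 18 13 6]
t=14: x=[29.9199 29.8059 24.5804 18.8106 17.2197 12.8010 7.1797] k=[30 32 26 17 18 14 6]
t=15: x=[30.0752 30.7078 25.3069 18.2437 17.2197 13.5127 7.3271] k=[27 29 22 15 19 12 6]
t=16: x=[26.8855 27.4053 21.6730 16.3861 17.3497 12.2344 7.0322] k=[30 27 23 14 17 12 5]
t=17: x=[29.2998 26.5301 21.9521 15.5317 15.7846 11.7980 6.1618] k=[32 27 19 19 15 13 3]
t=18: x=[31.1335 26.2287 19.8111 18.2137 15.2349 11.9285 4.5650] k=[30 23 23 15 18 10 5]
t=19: x=[28.6816 23.5926 21.5108 16.3861 16.3495 10.5182 5.8662] k=[29 26 21 13 19 8 9]
t=20: x=[28.2350 25.3419 20.2202 14.8230 16.4795 9.8200 9.0478] k=[25 27 22 17 19 13 6]
t=21: x=[24.7864 25.6268 21.6730 17.8077 17.7849 12.9464 7.1797] k=[23 24 21 20 19 12 4]
t=22: x=[22.5592 22.9813 20.9535 19.8000 18.0751 11.9435 5.2900] k=[23 25 21 21 18 9 7]
t=23: x=[22.7090 23.7109 21.2472 20.3682 17.0746 10.0963 7.4593] k=[24 27 24 18 20 13 4]

0.0165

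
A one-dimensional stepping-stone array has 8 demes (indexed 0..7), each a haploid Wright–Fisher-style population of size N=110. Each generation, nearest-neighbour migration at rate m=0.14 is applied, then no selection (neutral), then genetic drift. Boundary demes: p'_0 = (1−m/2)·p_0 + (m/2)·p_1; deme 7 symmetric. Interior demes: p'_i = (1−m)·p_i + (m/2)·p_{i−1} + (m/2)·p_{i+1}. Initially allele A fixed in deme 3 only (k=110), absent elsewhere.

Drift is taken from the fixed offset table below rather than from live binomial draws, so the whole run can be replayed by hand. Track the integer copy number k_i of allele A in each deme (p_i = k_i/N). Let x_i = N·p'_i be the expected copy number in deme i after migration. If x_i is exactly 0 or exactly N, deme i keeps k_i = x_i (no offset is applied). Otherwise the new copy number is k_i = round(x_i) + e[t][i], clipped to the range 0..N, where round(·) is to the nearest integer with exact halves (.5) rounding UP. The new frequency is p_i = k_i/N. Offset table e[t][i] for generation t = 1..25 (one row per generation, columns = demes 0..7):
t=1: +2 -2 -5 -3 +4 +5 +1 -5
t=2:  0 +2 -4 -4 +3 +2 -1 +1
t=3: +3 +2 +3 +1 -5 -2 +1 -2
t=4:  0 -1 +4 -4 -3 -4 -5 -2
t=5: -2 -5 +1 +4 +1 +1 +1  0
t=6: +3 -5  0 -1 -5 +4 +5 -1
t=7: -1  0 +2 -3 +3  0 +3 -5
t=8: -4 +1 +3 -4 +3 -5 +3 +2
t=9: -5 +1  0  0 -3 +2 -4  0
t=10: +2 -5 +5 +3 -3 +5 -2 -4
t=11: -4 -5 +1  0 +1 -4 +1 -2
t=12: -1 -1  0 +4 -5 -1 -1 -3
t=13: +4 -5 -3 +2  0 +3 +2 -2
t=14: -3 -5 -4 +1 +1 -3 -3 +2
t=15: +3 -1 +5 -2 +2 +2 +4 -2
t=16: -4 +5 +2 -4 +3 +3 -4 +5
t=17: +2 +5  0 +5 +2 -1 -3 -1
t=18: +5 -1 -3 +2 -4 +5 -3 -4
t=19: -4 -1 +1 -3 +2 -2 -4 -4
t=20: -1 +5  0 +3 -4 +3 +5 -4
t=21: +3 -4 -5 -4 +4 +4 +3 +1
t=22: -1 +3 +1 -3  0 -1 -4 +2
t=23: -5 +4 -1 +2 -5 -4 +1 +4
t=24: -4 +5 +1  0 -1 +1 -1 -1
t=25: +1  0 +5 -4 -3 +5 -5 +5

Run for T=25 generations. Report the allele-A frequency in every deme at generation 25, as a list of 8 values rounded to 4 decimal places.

[0.0273, 0.1909, 0.2182, 0.1545, 0.1273, 0.1818, 0.0273, 0.1091]

t=0: k=[0 0 0 110 0 0 0 0]
t=1: x=[0.0000 0.0000 7.7000 94.6000 7.7000 0.0000 0.0000 0.0000] k=[0 0 3 92 12 0 0 0]
t=2: x=[0.0000 0.2100 9.0200 80.1700 16.7600 0.8400 0.0000 0.0000] k=[0 2 5 76 20 3 0 0]
t=3: x=[0.1400 2.0700 9.7600 67.1100 22.7300 3.9800 0.2100 0.0000] k=[3 4 13 68 18 2 1 0]
t=4: x=[3.0700 4.5600 16.2200 60.6500 20.3800 3.0500 1.0000 0.0700] k=[3 4 20 57 17 0 0 0]
t=5: x=[3.0700 5.0500 21.4700 51.6100 18.6100 1.1900 0.0000 0.0000] k=[1 0 22 56 20 2 0 0]
t=6: x=[0.9300 1.6100 22.8400 51.1000 21.2600 3.1200 0.1400 0.0000] k=[4 0 23 50 16 7 5 0]
t=7: x=[3.7200 1.8900 23.2800 45.7300 17.7500 7.4900 4.7900 0.3500] k=[3 2 25 43 21 7 8 0]
t=8: x=[2.9300 3.6800 24.6500 40.2000 21.5600 8.0500 7.3700 0.5600] k=[0 5 28 36 25 3 10 3]
t=9: x=[0.3500 6.2600 26.9500 34.6700 24.2300 5.0300 9.0200 3.4900] k=[0 7 27 35 21 7 5 3]
t=10: x=[0.4900 7.9100 26.1600 33.4600 21.0000 7.8400 5.0000 3.1400] k=[2 3 31 36 18 13 3 0]
t=11: x=[2.0700 4.8900 29.3900 34.3900 18.9100 12.6500 3.4900 0.2100] k=[0 0 30 34 20 9 4 0]
t=12: x=[0.0000 2.1000 28.1800 32.7400 20.2100 9.4200 4.0700 0.2800] k=[0 1 28 37 15 8 3 0]
t=13: x=[0.0700 2.8200 26.7400 34.8300 16.0500 8.1400 3.1400 0.2100] k=[4 0 24 37 16 11 5 0]
t=14: x=[3.7200 1.9600 23.2300 34.6200 17.1200 10.9300 5.0700 0.3500] k=[1 0 19 36 18 8 2 2]
t=15: x=[0.9300 1.4000 18.8600 33.5500 18.5600 8.2800 2.4200 2.0000] k=[4 0 24 32 21 10 6 0]
t=16: x=[3.7200 1.9600 22.8800 30.6700 21.0000 10.4900 5.8600 0.4200] k=[0 7 25 27 24 13 2 5]
t=17: x=[0.4900 7.7700 23.8800 26.6500 23.4400 13.0000 2.9800 4.7900] k=[2 13 24 32 25 12 0 4]
t=18: x=[2.7700 13.0000 23.7900 30.9500 24.5800 12.0700 1.1200 3.7200] k=[8 12 21 33 21 17 0 0]
t=19: x=[8.2800 12.3500 21.2100 31.3200 21.5600 16.0900 1.1900 0.0000] k=[4 11 22 28 24 14 0 0]
t=20: x=[4.4900 11.2800 21.6500 27.3000 23.5800 13.7200 0.9800 0.0000] k=[3 16 22 30 20 17 6 0]
t=21: x=[3.9100 15.5100 22.1400 28.7400 20.4900 16.4400 6.3500 0.4200] k=[7 12 17 25 24 20 9 1]
t=22: x=[7.3500 12.0000 17.2100 24.3700 23.7900 19.5100 9.2100 1.5600] k=[6 15 18 21 24 19 5 4]
t=23: x=[6.6300 14.5800 18.0000 21.0000 23.4400 18.3700 5.9100 4.0700] k=[2 19 17 23 18 14 7 8]
t=24: x=[3.1900 17.6700 17.5600 22.2300 18.0700 13.7900 7.5600 7.9300] k=[0 23 19 22 17 15 7 7]
t=25: x=[1.6100 21.1100 19.4900 21.4400 17.2100 14.5800 7.5600 7.0000] k=[3 21 24 17 14 20 3 12]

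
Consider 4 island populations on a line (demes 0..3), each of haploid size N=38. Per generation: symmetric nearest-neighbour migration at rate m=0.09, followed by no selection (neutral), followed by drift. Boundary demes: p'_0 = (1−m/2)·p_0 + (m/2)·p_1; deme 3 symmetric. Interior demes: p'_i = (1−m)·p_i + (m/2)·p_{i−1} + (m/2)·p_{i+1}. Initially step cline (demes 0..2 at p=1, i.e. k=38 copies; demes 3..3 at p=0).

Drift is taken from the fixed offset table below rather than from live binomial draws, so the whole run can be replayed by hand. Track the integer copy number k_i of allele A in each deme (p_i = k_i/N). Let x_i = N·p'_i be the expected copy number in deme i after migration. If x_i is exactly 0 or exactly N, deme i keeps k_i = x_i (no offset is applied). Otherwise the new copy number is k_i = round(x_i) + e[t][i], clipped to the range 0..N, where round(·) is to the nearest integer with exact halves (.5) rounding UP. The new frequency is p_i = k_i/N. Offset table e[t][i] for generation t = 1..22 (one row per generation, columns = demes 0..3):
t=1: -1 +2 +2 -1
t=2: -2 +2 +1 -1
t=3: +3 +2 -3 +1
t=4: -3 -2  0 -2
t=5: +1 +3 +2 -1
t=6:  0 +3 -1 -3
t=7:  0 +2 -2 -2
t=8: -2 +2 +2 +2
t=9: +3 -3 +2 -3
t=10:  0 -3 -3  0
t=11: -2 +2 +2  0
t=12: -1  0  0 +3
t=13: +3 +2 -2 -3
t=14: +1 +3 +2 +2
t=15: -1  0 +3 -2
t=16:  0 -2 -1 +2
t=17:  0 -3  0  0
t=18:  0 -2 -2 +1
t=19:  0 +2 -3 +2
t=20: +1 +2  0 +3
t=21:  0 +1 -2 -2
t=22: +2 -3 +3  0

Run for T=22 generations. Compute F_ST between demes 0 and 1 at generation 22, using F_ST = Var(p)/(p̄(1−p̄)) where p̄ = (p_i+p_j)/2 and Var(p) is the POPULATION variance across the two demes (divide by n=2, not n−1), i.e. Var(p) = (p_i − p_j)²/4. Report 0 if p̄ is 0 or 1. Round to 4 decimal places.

0.1014

t=0: k=[38 38 38 0]
t=1: x=[38.0000 38.0000 36.2900 1.7100] k=[38 38 38 1]
t=2: x=[38.0000 38.0000 36.3350 2.6650] k=[38 38 37 2]
t=3: x=[38.0000 37.9550 35.4700 3.5750] k=[38 38 32 5]
t=4: x=[38.0000 37.7300 31.0550 6.2150] k=[38 36 31 4]
t=5: x=[37.9100 35.8650 30.0100 5.2150] k=[38 38 32 4]
t=6: x=[38.0000 37.7300 31.0100 5.2600] k=[38 38 30 2]
t=7: x=[38.0000 37.6400 29.1000 3.2600] k=[38 38 27 1]
t=8: x=[38.0000 37.5050 26.3250 2.1700] k=[38 38 28 4]
t=9: x=[38.0000 37.5500 27.3700 5.0800] k=[38 35 29 2]
t=10: x=[37.8650 34.8650 28.0550 3.2150] k=[38 32 25 3]
t=11: x=[37.7300 31.9550 24.3250 3.9900] k=[36 34 26 4]
t=12: x=[35.9100 33.7300 25.3700 4.9900] k=[35 34 25 8]
t=13: x=[34.9550 33.6400 24.6400 8.7650] k=[38 36 23 6]
t=14: x=[37.9100 35.5050 22.8200 6.7650] k=[38 38 25 9]
t=15: x=[38.0000 37.4150 24.8650 9.7200] k=[38 37 28 8]
t=16: x=[37.9550 36.6400 27.5050 8.9000] k=[38 35 27 11]
t=17: x=[37.8650 34.7750 26.6400 11.7200] k=[38 32 27 12]
t=18: x=[37.7300 32.0450 26.5500 12.6750] k=[38 30 25 14]
t=19: x=[37.6400 30.1350 24.7300 14.4950] k=[38 32 22 16]
t=20: x=[37.7300 31.8200 22.1800 16.2700] k=[38 34 22 19]
t=21: x=[37.8200 33.6400 22.4050 19.1350] k=[38 35 20 17]
t=22: x=[37.8650 34.4600 20.5400 17.1350] k=[38 31 24 17]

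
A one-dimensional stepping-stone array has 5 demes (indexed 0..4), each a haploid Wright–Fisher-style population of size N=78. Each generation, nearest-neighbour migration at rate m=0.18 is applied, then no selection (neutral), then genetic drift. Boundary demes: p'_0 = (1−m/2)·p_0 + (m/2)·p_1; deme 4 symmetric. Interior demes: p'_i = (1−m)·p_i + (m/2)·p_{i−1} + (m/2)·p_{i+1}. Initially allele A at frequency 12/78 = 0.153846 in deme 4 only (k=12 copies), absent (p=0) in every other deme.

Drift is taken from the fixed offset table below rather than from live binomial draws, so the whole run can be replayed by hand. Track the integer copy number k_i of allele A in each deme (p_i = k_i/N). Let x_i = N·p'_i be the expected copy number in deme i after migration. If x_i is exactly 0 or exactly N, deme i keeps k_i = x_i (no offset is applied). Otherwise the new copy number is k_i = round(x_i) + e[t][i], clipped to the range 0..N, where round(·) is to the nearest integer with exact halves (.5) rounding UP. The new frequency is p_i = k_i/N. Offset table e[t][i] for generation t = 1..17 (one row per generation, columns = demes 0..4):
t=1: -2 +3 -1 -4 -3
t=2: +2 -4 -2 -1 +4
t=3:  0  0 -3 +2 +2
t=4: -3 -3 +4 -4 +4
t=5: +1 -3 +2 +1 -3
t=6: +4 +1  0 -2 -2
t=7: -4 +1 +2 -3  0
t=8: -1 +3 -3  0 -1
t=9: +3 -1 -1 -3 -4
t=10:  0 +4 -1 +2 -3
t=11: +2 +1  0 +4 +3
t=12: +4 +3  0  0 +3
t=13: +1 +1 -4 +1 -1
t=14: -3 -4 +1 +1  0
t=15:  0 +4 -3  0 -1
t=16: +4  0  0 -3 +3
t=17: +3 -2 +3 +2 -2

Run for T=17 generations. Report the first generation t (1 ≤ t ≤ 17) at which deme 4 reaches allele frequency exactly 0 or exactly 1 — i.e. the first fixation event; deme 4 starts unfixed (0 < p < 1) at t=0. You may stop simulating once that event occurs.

10

t=0: k=[0 0 0 0 12]
t=1: x=[0.0000 0.0000 0.0000 1.0800 10.9200] k=[0 0 0 0 8]
t=2: x=[0.0000 0.0000 0.0000 0.7200 7.2800] k=[0 0 0 0 11]
t=3: x=[0.0000 0.0000 0.0000 0.9900 10.0100] k=[0 0 0 3 12]
t=4: x=[0.0000 0.0000 0.2700 3.5400 11.1900] k=[0 0 4 0 15]
t=5: x=[0.0000 0.3600 3.2800 1.7100 13.6500] k=[0 0 5 3 11]
t=6: x=[0.0000 0.4500 4.3700 3.9000 10.2800] k=[0 1 4 2 8]
t=7: x=[0.0900 1.1800 3.5500 2.7200 7.4600] k=[0 2 6 0 7]
t=8: x=[0.1800 2.1800 5.1000 1.1700 6.3700] k=[0 5 2 1 5]
t=9: x=[0.4500 4.2800 2.1800 1.4500 4.6400] k=[3 3 1 0 1]
t=10: x=[3.0000 2.8200 1.0900 0.1800 0.9100] k=[3 7 0 2 0]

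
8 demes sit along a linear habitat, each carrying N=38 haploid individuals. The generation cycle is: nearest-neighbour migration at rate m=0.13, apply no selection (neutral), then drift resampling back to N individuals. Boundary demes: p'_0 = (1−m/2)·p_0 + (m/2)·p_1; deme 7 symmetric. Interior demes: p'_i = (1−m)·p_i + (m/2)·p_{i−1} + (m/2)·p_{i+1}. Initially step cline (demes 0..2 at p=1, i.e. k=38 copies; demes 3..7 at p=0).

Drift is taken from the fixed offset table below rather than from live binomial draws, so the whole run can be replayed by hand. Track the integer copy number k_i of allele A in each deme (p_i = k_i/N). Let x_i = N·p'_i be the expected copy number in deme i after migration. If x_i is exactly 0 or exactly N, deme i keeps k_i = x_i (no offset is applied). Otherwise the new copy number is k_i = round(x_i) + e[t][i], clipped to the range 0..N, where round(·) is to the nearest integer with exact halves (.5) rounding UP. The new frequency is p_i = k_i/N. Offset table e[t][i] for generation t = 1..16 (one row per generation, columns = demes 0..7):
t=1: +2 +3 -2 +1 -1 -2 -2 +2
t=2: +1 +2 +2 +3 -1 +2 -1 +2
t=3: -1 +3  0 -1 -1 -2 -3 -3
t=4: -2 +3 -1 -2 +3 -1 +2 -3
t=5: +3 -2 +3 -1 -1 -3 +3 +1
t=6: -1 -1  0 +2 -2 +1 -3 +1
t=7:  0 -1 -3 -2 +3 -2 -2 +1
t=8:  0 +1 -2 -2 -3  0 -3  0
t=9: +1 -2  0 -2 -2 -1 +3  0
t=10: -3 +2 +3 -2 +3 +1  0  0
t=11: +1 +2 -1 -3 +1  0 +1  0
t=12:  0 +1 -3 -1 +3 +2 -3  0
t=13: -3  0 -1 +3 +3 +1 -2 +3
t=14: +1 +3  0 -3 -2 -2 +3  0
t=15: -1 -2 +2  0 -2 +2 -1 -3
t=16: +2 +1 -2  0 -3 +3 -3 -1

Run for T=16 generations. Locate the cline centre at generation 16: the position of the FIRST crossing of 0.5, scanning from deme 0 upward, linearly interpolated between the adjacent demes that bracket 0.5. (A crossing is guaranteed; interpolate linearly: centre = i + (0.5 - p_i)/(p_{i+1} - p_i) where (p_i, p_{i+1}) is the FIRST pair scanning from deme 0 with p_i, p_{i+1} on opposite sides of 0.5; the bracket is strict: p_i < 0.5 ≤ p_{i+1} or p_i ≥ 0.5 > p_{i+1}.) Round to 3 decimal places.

2.083

t=0: k=[38 38 38 0 0 0 0 0]
t=1: x=[38.0000 38.0000 35.5300 2.4700 0.0000 0.0000 0.0000 0.0000] k=[38 38 34 3 0 0 0 0]
t=2: x=[38.0000 37.7400 32.2450 4.8200 0.1950 0.0000 0.0000 0.0000] k=[38 38 34 8 0 0 0 0]
t=3: x=[38.0000 37.7400 32.5700 9.1700 0.5200 0.0000 0.0000 0.0000] k=[38 38 33 8 0 0 0 0]
t=4: x=[38.0000 37.6750 31.7000 9.1050 0.5200 0.0000 0.0000 0.0000] k=[38 38 31 7 4 0 0 0]
t=5: x=[38.0000 37.5450 29.8950 8.3650 3.9350 0.2600 0.0000 0.0000] k=[38 36 33 7 3 0 0 0]
t=6: x=[37.8700 35.9350 31.5050 8.4300 3.0650 0.1950 0.0000 0.0000] k=[37 35 32 10 1 1 0 0]
t=7: x=[36.8700 34.9350 30.7650 10.8450 1.5850 0.9350 0.0650 0.0000] k=[37 34 28 9 5 0 0 0]
t=8: x=[36.8050 33.8050 27.1550 9.9750 4.9350 0.3250 0.0000 0.0000] k=[37 35 25 8 2 0 0 0]
t=9: x=[36.8700 34.4800 24.5450 8.7150 2.2600 0.1300 0.0000 0.0000] k=[38 32 25 7 0 0 0 0]
t=10: x=[37.6100 31.9350 24.2850 7.7150 0.4550 0.0000 0.0000 0.0000] k=[35 34 27 6 3 0 0 0]
t=11: x=[34.9350 33.6100 26.0900 7.1700 3.0000 0.1950 0.0000 0.0000] k=[36 36 25 4 4 0 0 0]
t=12: x=[36.0000 35.2850 24.3500 5.3650 3.7400 0.2600 0.0000 0.0000] k=[36 36 21 4 7 2 0 0]
t=13: x=[36.0000 35.0250 20.8700 5.3000 6.4800 2.1950 0.1300 0.0000] k=[33 35 20 8 9 3 0 0]
t=14: x=[33.1300 33.8950 20.1950 8.8450 8.5450 3.1950 0.1950 0.0000] k=[34 37 20 6 7 1 3 0]
t=15: x=[34.1950 35.7000 20.1950 6.9750 6.5450 1.5200 2.6750 0.1950] k=[33 34 22 7 5 4 2 0]
t=16: x=[33.0650 33.1550 21.8050 7.8450 5.0650 3.9350 2.0000 0.1300] k=[35 34 20 8 2 7 0 0]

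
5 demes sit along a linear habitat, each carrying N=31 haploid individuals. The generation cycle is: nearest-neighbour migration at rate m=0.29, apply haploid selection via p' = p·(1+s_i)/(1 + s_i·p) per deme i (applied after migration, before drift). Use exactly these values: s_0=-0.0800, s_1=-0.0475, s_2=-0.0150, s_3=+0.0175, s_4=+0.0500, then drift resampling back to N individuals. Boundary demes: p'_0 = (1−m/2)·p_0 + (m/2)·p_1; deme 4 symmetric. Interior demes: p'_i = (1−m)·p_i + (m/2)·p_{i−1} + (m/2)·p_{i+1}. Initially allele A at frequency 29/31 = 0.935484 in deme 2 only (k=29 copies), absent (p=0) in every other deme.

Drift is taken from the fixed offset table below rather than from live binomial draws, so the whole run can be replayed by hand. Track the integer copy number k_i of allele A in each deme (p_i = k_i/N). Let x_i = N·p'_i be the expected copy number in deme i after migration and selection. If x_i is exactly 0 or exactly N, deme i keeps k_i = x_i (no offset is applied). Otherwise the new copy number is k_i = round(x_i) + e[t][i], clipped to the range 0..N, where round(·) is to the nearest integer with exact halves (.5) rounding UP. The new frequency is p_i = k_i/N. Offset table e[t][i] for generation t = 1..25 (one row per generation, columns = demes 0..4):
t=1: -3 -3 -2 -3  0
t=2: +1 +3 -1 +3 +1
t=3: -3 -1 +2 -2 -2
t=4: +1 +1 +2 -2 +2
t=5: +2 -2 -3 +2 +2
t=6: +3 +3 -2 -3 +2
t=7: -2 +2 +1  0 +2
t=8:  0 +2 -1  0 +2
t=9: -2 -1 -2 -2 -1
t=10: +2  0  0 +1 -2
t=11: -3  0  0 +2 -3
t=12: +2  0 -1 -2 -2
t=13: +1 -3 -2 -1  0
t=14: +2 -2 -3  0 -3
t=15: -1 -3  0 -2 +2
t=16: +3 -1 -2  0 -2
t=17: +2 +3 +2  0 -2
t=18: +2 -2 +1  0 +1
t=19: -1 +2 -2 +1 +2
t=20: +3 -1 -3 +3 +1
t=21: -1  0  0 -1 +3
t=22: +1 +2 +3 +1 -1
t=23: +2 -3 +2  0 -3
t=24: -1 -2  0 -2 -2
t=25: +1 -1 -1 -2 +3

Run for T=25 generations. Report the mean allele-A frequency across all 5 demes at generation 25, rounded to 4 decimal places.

t=0: k=[0 0 29 0 0]
t=1: x=[0.0000 4.0312 20.4852 4.2685 0.0000] k=[0 1 18 1 0]
t=2: x=[0.1334 3.1785 12.9559 3.3718 0.1522] k=[1 6 12 6 1]
t=3: x=[1.5941 5.9087 10.1565 6.2309 1.8062] k=[0 5 12 4 0]
t=4: x=[0.6683 5.0799 9.7239 4.6481 0.6084] k=[2 6 12 3 3]
t=5: x=[2.3895 6.0495 9.7239 4.3697 3.1348] k=[4 4 7 6 5]
t=6: x=[3.7184 4.2532 6.3434 6.0844 5.3578] k=[7 7 4 3 7]
t=7: x=[6.5585 6.3167 4.2344 3.7822 6.6719] k=[5 8 5 4 9]
t=8: x=[5.0713 6.8663 5.2240 4.9416 8.5743] k=[5 9 4 5 11]
t=9: x=[5.2086 7.4169 4.8083 5.8064 10.4655] k=[3 6 3 4 9]
t=10: x=[3.1885 4.9250 3.5324 4.6481 8.5743] k=[5 5 4 6 7]
t=11: x=[4.6601 4.6590 4.3779 5.9378 7.1190] k=[2 5 4 8 4]
t=12: x=[2.2544 4.2388 4.6648 6.9329 4.7737] k=[4 4 4 5 3]
t=13: x=[3.7184 3.8335 4.0910 4.6329 3.4363] k=[5 1 2 4 3]
t=14: x=[4.1133 1.6474 2.1150 3.6201 3.2856] k=[6 0 0 4 0]
t=15: x=[4.7829 0.8298 0.5715 2.8851 0.6084] k=[4 0 1 1 3]
t=16: x=[3.1744 0.6913 0.8425 1.3116 2.8331] k=[6 0 0 1 1]
t=17: x=[4.7829 0.8298 0.1428 0.8695 1.0483] k=[7 4 2 1 0]
t=18: x=[6.1439 3.9733 2.1150 1.0169 0.1522] k=[8 2 3 1 1]
t=19: x=[6.6826 2.8851 2.5297 1.3116 1.0483] k=[6 5 1 2 3]
t=20: x=[5.4692 4.3788 1.7005 2.0327 2.9840] k=[8 3 0 5 4]
t=21: x=[6.8211 3.1496 1.1432 4.1925 4.3233] k=[6 3 1 3 7]
t=22: x=[5.1944 3.0101 1.5575 3.3414 6.6719] k=[6 5 5 4 6]
t=23: x=[5.4692 4.9396 4.7934 4.5013 5.9408] k=[7 2 7 5 3]
t=24: x=[5.8680 3.3036 5.9123 5.0732 3.4363] k=[5 1 6 3 1]
t=25: x=[4.1133 2.2033 4.7786 3.1944 1.3517] k=[5 1 4 1 4]

0.0968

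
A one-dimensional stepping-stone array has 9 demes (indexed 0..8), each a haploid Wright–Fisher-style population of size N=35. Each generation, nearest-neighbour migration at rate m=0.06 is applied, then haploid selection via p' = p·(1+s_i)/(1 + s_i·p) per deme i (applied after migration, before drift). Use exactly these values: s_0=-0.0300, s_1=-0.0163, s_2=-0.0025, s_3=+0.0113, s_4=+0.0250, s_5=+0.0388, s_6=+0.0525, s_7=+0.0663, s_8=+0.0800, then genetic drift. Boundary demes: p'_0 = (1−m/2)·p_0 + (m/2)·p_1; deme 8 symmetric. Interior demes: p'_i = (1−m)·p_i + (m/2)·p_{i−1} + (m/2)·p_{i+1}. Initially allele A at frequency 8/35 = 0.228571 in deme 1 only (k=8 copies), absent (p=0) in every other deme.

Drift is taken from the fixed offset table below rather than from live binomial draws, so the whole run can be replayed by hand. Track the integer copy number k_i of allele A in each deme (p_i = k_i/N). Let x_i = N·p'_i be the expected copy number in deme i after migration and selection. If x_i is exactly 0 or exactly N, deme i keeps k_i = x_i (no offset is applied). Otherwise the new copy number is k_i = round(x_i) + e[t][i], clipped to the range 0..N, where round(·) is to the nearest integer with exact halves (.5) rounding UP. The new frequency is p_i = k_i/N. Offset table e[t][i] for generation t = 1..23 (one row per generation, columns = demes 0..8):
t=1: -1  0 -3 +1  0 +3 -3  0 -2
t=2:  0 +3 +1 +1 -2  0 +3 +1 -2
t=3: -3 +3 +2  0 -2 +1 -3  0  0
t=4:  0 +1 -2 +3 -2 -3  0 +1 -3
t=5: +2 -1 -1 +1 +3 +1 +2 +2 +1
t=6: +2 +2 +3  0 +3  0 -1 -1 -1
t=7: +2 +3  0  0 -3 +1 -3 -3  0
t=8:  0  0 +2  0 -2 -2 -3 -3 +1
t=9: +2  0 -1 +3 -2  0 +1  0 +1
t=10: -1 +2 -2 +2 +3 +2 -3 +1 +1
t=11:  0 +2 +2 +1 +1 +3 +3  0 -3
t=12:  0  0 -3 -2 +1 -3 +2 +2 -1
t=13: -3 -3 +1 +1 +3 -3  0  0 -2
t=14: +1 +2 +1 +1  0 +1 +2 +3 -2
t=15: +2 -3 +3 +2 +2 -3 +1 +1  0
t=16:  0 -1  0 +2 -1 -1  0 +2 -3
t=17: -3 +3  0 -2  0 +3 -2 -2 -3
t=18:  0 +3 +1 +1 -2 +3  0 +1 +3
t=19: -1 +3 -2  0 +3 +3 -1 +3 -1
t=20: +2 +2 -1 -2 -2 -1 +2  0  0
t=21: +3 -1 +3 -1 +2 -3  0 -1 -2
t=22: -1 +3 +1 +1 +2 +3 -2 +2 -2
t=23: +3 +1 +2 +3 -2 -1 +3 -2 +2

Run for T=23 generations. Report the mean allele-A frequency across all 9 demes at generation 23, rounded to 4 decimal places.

t=0: k=[0 8 0 0 0 0 0 0 0]
t=1: x=[0.2328 7.4234 0.2394 0.0000 0.0000 0.0000 0.0000 0.0000 0.0000] k=[0 7 0 0 0 0 0 0 0]
t=2: x=[0.2037 6.4926 0.2095 0.0000 0.0000 0.0000 0.0000 0.0000 0.0000] k=[0 9 1 0 0 0 0 0 0]
t=3: x=[0.2620 8.3848 1.2071 0.0303 0.0000 0.0000 0.0000 0.0000 0.0000] k=[0 11 3 0 0 0 0 0 0]
t=4: x=[0.3202 10.3101 3.1428 0.0910 0.0000 0.0000 0.0000 0.0000 0.0000] k=[0 11 1 3 0 0 0 0 0]
t=5: x=[0.3202 10.2505 1.3567 2.8796 0.0922 0.0000 0.0000 0.0000 0.0000] k=[2 9 0 4 3 0 0 0 0]
t=6: x=[2.1478 8.4145 0.3890 3.8887 3.0072 0.0935 0.0000 0.0000 0.0000] k=[4 10 3 4 6 0 0 0 0]
t=7: x=[4.0692 9.4959 3.2326 4.0702 5.8798 0.1869 0.0000 0.0000 0.0000] k=[6 12 3 4 3 1 0 0 0]
t=8: x=[6.0265 11.4232 3.2925 3.9795 3.0378 1.0687 0.0316 0.0000 0.0000] k=[6 11 5 4 1 0 0 0 0]
t=9: x=[5.9971 10.5485 5.1390 3.9795 1.0857 0.0312 0.0000 0.0000 0.0000] k=[8 11 4 7 0 0 0 0 0]
t=10: x=[7.9021 10.5783 4.2906 6.7611 0.2152 0.0000 0.0000 0.0000 0.0000] k=[7 13 2 9 3 0 0 0 0]
t=11: x=[7.0077 12.3583 2.5341 8.6832 3.1603 0.0935 0.0000 0.0000 0.0000] k=[7 14 5 10 4 3 0 0 0]
t=12: x=[7.0372 13.3839 5.4085 9.7488 4.2412 3.0442 0.0947 0.0000 0.0000] k=[7 13 2 8 5 0 2 0 0]
t=13: x=[7.0077 12.3583 2.5042 7.7979 5.0457 0.2181 1.9731 0.0640 0.0000] k=[4 9 4 9 8 0 2 0 0]
t=14: x=[4.0399 8.5930 4.2906 8.8943 7.9406 0.3115 1.9731 0.0640 0.0000] k=[5 11 5 10 8 1 4 3 0]
t=15: x=[5.0470 10.5187 5.3187 9.8694 8.0014 1.3485 4.0601 3.1176 0.0972] k=[7 8 8 12 10 0 5 4 0]
t=16: x=[6.8604 7.8693 8.1044 11.9081 9.9347 0.4672 5.0366 4.1386 0.1296] k=[7 7 8 14 9 0 5 6 0]
t=17: x=[6.8310 6.9381 8.1344 13.7637 9.0446 0.4361 5.0989 6.1069 0.1943] k=[4 10 8 12 9 3 3 4 0]
t=18: x=[4.0692 9.6448 8.1643 11.8780 9.0750 3.2918 3.1746 4.0755 0.1296] k=[4 13 9 13 7 6 3 5 3]
t=19: x=[4.1571 12.4777 9.2230 12.7911 7.2915 6.1301 3.2998 5.1559 3.2818] k=[3 15 7 13 10 9 2 8 2]
t=20: x=[3.2686 14.2609 7.4054 12.8212 10.2379 9.0735 2.5065 8.0303 2.3427] k=[5 16 6 11 8 8 5 8 2]
t=21: x=[5.1938 15.2285 6.4368 10.8439 8.2446 8.1455 5.4099 8.1235 2.3427] k=[8 14 9 10 10 5 5 7 0]
t=22: x=[7.9906 13.5333 9.1631 10.0503 10.0257 5.3195 5.2855 7.0859 0.2267] k=[7 17 10 11 12 8 3 9 0]
t=23: x=[7.1256 16.3467 10.2219 11.0849 12.0443 8.2067 3.4874 8.9716 0.2914] k=[10 17 12 14 10 7 6 7 2]

0.2698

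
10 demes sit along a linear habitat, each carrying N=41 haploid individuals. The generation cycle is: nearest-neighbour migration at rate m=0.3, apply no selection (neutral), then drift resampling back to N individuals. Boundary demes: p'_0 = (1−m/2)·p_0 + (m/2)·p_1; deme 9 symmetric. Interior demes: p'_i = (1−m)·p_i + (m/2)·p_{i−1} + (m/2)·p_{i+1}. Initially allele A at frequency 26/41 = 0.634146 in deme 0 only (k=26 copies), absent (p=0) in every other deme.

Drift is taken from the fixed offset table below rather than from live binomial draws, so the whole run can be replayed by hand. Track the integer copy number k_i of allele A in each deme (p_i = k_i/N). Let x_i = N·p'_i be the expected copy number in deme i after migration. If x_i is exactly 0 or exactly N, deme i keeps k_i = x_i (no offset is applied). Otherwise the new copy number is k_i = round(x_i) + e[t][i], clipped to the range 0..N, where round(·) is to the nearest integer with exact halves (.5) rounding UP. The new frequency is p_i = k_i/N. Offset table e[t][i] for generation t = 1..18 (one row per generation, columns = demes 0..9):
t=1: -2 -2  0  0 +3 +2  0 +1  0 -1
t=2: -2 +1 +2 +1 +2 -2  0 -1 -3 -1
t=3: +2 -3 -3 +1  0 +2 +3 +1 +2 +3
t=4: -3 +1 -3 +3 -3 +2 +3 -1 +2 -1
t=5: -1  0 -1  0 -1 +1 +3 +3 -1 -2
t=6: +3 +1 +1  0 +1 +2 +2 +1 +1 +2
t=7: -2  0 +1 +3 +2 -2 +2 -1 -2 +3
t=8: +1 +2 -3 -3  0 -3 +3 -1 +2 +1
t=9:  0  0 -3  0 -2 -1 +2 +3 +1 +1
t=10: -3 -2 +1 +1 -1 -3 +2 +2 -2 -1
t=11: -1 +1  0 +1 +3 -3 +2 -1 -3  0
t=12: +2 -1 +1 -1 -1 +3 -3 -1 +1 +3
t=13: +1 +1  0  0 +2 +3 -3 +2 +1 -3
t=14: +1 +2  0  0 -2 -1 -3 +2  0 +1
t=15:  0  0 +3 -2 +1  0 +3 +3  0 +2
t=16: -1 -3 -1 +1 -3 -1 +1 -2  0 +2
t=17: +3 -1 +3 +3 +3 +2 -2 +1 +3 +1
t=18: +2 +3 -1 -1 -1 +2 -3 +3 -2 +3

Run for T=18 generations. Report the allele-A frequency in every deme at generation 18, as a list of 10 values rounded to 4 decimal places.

[0.2927, 0.2195, 0.1463, 0.1220, 0.0732, 0.1220, 0.0000, 0.0976, 0.0000, 0.0000]

t=0: k=[26 0 0 0 0 0 0 0 0 0]
t=1: x=[22.1000 3.9000 0.0000 0.0000 0.0000 0.0000 0.0000 0.0000 0.0000 0.0000] k=[20 2 0 0 0 0 0 0 0 0]
t=2: x=[17.3000 4.4000 0.3000 0.0000 0.0000 0.0000 0.0000 0.0000 0.0000 0.0000] k=[15 5 2 0 0 0 0 0 0 0]
t=3: x=[13.5000 6.0500 2.1500 0.3000 0.0000 0.0000 0.0000 0.0000 0.0000 0.0000] k=[16 3 0 1 0 0 0 0 0 0]
t=4: x=[14.0500 4.5000 0.6000 0.7000 0.1500 0.0000 0.0000 0.0000 0.0000 0.0000] k=[11 6 0 4 0 0 0 0 0 0]
t=5: x=[10.2500 5.8500 1.5000 2.8000 0.6000 0.0000 0.0000 0.0000 0.0000 0.0000] k=[9 6 1 3 0 0 0 0 0 0]
t=6: x=[8.5500 5.7000 2.0500 2.2500 0.4500 0.0000 0.0000 0.0000 0.0000 0.0000] k=[12 7 3 2 1 0 0 0 0 0]
t=7: x=[11.2500 7.1500 3.4500 2.0000 1.0000 0.1500 0.0000 0.0000 0.0000 0.0000] k=[9 7 4 5 3 0 0 0 0 0]
t=8: x=[8.7000 6.8500 4.6000 4.5500 2.8500 0.4500 0.0000 0.0000 0.0000 0.0000] k=[10 9 2 2 3 0 0 0 0 0]
t=9: x=[9.8500 8.1000 3.0500 2.1500 2.4000 0.4500 0.0000 0.0000 0.0000 0.0000] k=[10 8 0 2 0 0 0 0 0 0]
t=10: x=[9.7000 7.1000 1.5000 1.4000 0.3000 0.0000 0.0000 0.0000 0.0000 0.0000] k=[7 5 3 2 0 0 0 0 0 0]
t=11: x=[6.7000 5.0000 3.1500 1.8500 0.3000 0.0000 0.0000 0.0000 0.0000 0.0000] k=[6 6 3 3 3 0 0 0 0 0]
t=12: x=[6.0000 5.5500 3.4500 3.0000 2.5500 0.4500 0.0000 0.0000 0.0000 0.0000] k=[8 5 4 2 2 3 0 0 0 0]
t=13: x=[7.5500 5.3000 3.8500 2.3000 2.1500 2.4000 0.4500 0.0000 0.0000 0.0000] k=[9 6 4 2 4 5 0 0 0 0]
t=14: x=[8.5500 6.1500 4.0000 2.6000 3.8500 4.1000 0.7500 0.0000 0.0000 0.0000] k=[10 8 4 3 2 3 0 0 0 0]
t=15: x=[9.7000 7.7000 4.4500 3.0000 2.3000 2.4000 0.4500 0.0000 0.0000 0.0000] k=[10 8 7 1 3 2 3 0 0 0]
t=16: x=[9.7000 8.1500 6.2500 2.2000 2.5500 2.3000 2.4000 0.4500 0.0000 0.0000] k=[9 5 5 3 0 1 3 0 0 0]
t=17: x=[8.4000 5.6000 4.7000 2.8500 0.6000 1.1500 2.2500 0.4500 0.0000 0.0000] k=[11 5 8 6 4 3 0 1 0 0]
t=18: x=[10.1000 6.3500 7.2500 6.0000 4.1500 2.7000 0.6000 0.7000 0.1500 0.0000] k=[12 9 6 5 3 5 0 4 0 0]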